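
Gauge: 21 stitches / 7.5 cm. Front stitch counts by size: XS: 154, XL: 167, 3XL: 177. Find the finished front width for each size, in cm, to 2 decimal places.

21/7.5 = 2.8 sts per cm.
XS: 154 / 2.8 = 55.000 → 55.00 cm.
XL: 167 / 2.8 = 59.643 → 59.64 cm.
3XL: 177 / 2.8 = 63.214 → 63.21 cm.

XS 55.00 cm; XL 59.64 cm; 3XL 63.21 cm.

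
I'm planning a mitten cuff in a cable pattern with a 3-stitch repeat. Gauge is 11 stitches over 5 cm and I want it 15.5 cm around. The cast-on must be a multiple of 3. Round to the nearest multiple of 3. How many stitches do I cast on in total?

11 / 5 = 2.2 sts per cm.
15.5 × 2.2 = 34.10 sts.
Nearest multiple of 3: 33.

33 stitches.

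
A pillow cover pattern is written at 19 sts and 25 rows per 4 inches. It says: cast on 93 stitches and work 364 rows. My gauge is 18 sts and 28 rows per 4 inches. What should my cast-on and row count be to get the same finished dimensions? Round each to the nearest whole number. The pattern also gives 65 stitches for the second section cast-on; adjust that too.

Stitches: 93 × 18/19 = 88.11 → 88.
Rows: 364 × 28/25 = 407.68 → 408.
second section cast-on: 65 × 18/19 = 61.58 → 62.

Cast on 88 stitches; work 408 rows; second section cast-on 62 stitches.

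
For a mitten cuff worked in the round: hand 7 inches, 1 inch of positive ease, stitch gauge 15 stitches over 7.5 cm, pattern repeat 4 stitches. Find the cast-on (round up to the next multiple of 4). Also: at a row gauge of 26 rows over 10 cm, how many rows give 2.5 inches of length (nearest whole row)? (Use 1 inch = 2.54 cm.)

Cast on 44 stitches; work 17 rows.

Finished = 7 + 1 = 8 inches.
8 inches × 2.54 = 20.32 cm.
15/7.5 = 2 sts per cm; 20.32 × 2 = 40.64 sts.
Next multiple of 4 → 44.
2.5 inches = 6.35 cm; × 2.6 = 16.51 → 17 rows.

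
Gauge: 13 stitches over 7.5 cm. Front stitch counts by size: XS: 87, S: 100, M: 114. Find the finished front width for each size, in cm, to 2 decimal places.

XS 50.19 cm; S 57.69 cm; M 65.77 cm.

13/7.5 = 1.733 sts per cm.
XS: 87 / 1.733 = 50.192 → 50.19 cm.
S: 100 / 1.733 = 57.692 → 57.69 cm.
M: 114 / 1.733 = 65.769 → 65.77 cm.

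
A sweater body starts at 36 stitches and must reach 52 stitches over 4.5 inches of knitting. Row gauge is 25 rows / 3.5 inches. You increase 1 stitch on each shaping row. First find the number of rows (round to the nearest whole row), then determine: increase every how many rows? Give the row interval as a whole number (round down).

Increase every 2nd row.

Rows = 4.5 × 7.143 = 32.1 → 32 rows.
Stitches to add: 16 → 16 shaping rows (at 1 st each).
32 / 16 = 2.00 → every 2 rows.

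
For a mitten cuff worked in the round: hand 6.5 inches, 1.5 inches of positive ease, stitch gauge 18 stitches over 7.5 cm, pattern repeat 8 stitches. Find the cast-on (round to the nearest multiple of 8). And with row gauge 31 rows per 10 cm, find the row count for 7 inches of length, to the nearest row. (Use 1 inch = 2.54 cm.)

Cast on 48 stitches; work 55 rows.

Finished = 6.5 + 1.5 = 8 inches.
8 inches × 2.54 = 20.32 cm.
18/7.5 = 2.4 sts per cm; 20.32 × 2.4 = 48.77 sts.
Nearest multiple of 8 → 48.
7 inches = 17.78 cm; × 3.1 = 55.12 → 55 rows.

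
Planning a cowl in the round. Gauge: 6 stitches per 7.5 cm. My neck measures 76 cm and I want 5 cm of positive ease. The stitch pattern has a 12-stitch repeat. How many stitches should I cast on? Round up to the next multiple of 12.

Finished = 76 + 5 = 81 cm.
6 / 7.5 = 0.8 sts/cm.
81 × 0.8 = 64.80 sts.
Next multiple of 12: 72.

72 stitches.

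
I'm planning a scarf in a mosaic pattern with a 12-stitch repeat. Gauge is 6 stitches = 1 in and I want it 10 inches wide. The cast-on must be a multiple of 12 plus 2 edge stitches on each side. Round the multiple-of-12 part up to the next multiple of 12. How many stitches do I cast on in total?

CO 64 sts.

6 / 1 = 6 sts per inch.
10 × 6 = 60.00 sts.
Less 4 edge sts → 56.00 for the repeat.
Next multiple of 12: 60.
Add back 4 edge sts → 64.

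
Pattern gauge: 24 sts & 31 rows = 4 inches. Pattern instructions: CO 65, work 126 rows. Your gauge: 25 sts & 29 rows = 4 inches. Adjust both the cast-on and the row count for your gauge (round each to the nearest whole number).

Stitches: 65 × 25/24 = 67.71 → 68.
Rows: 126 × 29/31 = 117.87 → 118.

Cast on 68 stitches; work 118 rows.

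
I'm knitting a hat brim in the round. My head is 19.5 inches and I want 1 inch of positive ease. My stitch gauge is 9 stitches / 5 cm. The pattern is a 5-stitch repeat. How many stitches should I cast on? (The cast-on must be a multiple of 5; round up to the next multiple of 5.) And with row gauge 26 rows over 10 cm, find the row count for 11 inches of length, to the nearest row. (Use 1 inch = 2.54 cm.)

Finished = 19.5 + 1 = 20.5 inches.
20.5 inches × 2.54 = 52.07 cm.
9/5 = 1.8 sts per cm; 52.07 × 1.8 = 93.73 sts.
Next multiple of 5 → 95.
11 inches = 27.94 cm; × 2.6 = 72.64 → 73 rows.

Cast on 95 stitches; work 73 rows.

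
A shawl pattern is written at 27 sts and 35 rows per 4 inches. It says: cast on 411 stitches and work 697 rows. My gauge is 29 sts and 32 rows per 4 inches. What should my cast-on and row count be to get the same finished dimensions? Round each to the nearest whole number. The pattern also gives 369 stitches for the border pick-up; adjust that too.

Cast on 441 stitches; work 637 rows; border pick-up 396 stitches.

Stitches: 411 × 29/27 = 441.44 → 441.
Rows: 697 × 32/35 = 637.26 → 637.
border pick-up: 369 × 29/27 = 396.33 → 396.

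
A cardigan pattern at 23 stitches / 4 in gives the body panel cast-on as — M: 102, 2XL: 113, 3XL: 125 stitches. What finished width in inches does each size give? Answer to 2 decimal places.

M 17.74 inches; 2XL 19.65 inches; 3XL 21.74 inches.

23/4 = 5.75 sts per in.
M: 102 / 5.75 = 17.739 → 17.74 in.
2XL: 113 / 5.75 = 19.652 → 19.65 in.
3XL: 125 / 5.75 = 21.739 → 21.74 in.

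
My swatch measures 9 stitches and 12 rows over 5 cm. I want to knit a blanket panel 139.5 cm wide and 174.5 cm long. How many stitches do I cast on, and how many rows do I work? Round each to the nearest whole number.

Cast on 251 stitches and work 419 rows.

Stitch gauge = 9/5 = 1.8 sts/cm; 139.5 × 1.8 = 251.10 → 251 sts.
Row gauge = 12/5 = 2.4 rows/cm; 174.5 × 2.4 = 418.80 → 419 rows.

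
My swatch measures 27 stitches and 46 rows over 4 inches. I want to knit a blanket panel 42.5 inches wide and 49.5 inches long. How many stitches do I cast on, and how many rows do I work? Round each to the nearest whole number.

Cast on 287 stitches and work 569 rows.

Stitch gauge = 27/4 = 6.75 sts/in; 42.5 × 6.75 = 286.88 → 287 sts.
Row gauge = 46/4 = 11.5 rows/in; 49.5 × 11.5 = 569.25 → 569 rows.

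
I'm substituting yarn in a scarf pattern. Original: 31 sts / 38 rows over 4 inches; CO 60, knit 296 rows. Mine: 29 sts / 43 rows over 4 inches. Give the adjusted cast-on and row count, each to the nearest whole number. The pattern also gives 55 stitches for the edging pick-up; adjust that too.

Stitches: 60 × 29/31 = 56.13 → 56.
Rows: 296 × 43/38 = 334.95 → 335.
edging pick-up: 55 × 29/31 = 51.45 → 51.

Cast on 56 stitches; work 335 rows; edging pick-up 51 stitches.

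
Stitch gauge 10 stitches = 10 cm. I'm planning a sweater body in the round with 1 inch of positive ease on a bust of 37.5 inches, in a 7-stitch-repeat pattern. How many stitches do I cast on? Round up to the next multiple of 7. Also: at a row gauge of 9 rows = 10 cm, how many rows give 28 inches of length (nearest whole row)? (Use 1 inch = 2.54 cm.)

Finished = 37.5 + 1 = 38.5 inches.
38.5 inches × 2.54 = 97.79 cm.
10/10 = 1 sts per cm; 97.79 × 1 = 97.79 sts.
Next multiple of 7 → 98.
28 inches = 71.12 cm; × 0.9 = 64.01 → 64 rows.

Cast on 98 stitches; work 64 rows.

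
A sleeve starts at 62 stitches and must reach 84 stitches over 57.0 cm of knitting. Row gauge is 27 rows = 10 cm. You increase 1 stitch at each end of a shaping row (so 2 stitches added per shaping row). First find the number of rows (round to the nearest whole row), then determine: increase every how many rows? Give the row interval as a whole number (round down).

Increase every 14th row.

Rows = 57.0 × 2.7 = 153.9 → 154 rows.
Stitches to add: 22 → 11 shaping rows (at 2 st each).
154 / 11 = 14.00 → every 14 rows.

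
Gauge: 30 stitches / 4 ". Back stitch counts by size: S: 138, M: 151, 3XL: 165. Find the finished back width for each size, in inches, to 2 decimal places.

S 18.40 inches; M 20.13 inches; 3XL 22.00 inches.

30/4 = 7.5 sts per in.
S: 138 / 7.5 = 18.400 → 18.40 in.
M: 151 / 7.5 = 20.133 → 20.13 in.
3XL: 165 / 7.5 = 22.000 → 22.00 in.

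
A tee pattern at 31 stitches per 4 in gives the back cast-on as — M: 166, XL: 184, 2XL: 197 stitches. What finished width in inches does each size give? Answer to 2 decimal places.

M 21.42 inches; XL 23.74 inches; 2XL 25.42 inches.

31/4 = 7.75 sts per in.
M: 166 / 7.75 = 21.419 → 21.42 in.
XL: 184 / 7.75 = 23.742 → 23.74 in.
2XL: 197 / 7.75 = 25.419 → 25.42 in.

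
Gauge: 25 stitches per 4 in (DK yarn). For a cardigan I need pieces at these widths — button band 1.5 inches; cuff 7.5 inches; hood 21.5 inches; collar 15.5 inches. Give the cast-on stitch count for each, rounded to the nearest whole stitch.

Rate = 25/4 = 6.25 sts per in.
button band: 1.5 × 6.25 = 9.38 → 9.
cuff: 7.5 × 6.25 = 46.88 → 47.
hood: 21.5 × 6.25 = 134.38 → 134.
collar: 15.5 × 6.25 = 96.88 → 97.

button band 9; cuff 47; hood 134; collar 97.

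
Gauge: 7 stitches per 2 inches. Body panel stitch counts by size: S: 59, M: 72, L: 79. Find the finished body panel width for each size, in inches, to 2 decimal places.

7/2 = 3.5 sts per in.
S: 59 / 3.5 = 16.857 → 16.86 in.
M: 72 / 3.5 = 20.571 → 20.57 in.
L: 79 / 3.5 = 22.571 → 22.57 in.

S 16.86 inches; M 20.57 inches; L 22.57 inches.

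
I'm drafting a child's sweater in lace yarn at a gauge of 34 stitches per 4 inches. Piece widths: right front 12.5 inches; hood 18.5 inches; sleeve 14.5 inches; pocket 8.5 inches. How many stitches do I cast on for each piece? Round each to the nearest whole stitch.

right front 106; hood 157; sleeve 123; pocket 72.

Rate = 34/4 = 8.5 sts per in.
right front: 12.5 × 8.5 = 106.25 → 106.
hood: 18.5 × 8.5 = 157.25 → 157.
sleeve: 14.5 × 8.5 = 123.25 → 123.
pocket: 8.5 × 8.5 = 72.25 → 72.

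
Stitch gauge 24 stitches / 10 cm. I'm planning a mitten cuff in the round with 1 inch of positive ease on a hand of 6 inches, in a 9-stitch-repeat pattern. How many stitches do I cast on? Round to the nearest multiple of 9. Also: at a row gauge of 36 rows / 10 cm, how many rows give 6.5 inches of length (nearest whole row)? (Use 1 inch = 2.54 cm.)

Finished = 6 + 1 = 7 inches.
7 inches × 2.54 = 17.78 cm.
24/10 = 2.4 sts per cm; 17.78 × 2.4 = 42.67 sts.
Nearest multiple of 9 → 45.
6.5 inches = 16.51 cm; × 3.6 = 59.44 → 59 rows.

Cast on 45 stitches; work 59 rows.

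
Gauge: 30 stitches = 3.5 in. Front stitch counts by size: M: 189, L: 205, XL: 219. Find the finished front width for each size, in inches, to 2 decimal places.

M 22.05 inches; L 23.92 inches; XL 25.55 inches.

30/3.5 = 8.571 sts per in.
M: 189 / 8.571 = 22.050 → 22.05 in.
L: 205 / 8.571 = 23.917 → 23.92 in.
XL: 219 / 8.571 = 25.550 → 25.55 in.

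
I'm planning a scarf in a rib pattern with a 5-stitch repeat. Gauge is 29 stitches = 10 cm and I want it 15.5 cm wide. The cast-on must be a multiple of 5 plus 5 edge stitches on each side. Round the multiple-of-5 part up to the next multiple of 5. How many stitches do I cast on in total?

Cast on 45 stitches.

29 / 10 = 2.9 sts per cm.
15.5 × 2.9 = 44.95 sts.
Less 10 edge sts → 34.95 for the repeat.
Next multiple of 5: 35.
Add back 10 edge sts → 45.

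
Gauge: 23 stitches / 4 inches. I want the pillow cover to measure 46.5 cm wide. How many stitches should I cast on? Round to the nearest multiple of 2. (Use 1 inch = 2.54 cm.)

106 stitches.

46.5 cm = 18.31 in.
23 stitches / 4 in = 5.75 stitches per inch.
18.31 × 5.75 = 105.27 stitches.
Round to nearest multiple of 2 → 106.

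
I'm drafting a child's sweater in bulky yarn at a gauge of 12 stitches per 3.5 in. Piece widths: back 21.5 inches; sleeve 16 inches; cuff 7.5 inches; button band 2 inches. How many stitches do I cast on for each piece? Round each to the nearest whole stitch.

back 74; sleeve 55; cuff 26; button band 7.

Rate = 12/3.5 = 3.429 sts per in.
back: 21.5 × 3.429 = 73.71 → 74.
sleeve: 16 × 3.429 = 54.86 → 55.
cuff: 7.5 × 3.429 = 25.71 → 26.
button band: 2 × 3.429 = 6.86 → 7.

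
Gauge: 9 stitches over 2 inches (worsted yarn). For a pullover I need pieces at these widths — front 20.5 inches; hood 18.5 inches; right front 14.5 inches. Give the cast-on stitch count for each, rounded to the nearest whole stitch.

front 92; hood 83; right front 65.

Rate = 9/2 = 4.5 sts per in.
front: 20.5 × 4.5 = 92.25 → 92.
hood: 18.5 × 4.5 = 83.25 → 83.
right front: 14.5 × 4.5 = 65.25 → 65.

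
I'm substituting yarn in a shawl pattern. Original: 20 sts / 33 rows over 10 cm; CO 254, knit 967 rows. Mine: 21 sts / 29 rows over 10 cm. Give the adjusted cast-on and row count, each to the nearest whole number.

Stitches: 254 × 21/20 = 266.70 → 267.
Rows: 967 × 29/33 = 849.79 → 850.

Cast on 267 stitches; work 850 rows.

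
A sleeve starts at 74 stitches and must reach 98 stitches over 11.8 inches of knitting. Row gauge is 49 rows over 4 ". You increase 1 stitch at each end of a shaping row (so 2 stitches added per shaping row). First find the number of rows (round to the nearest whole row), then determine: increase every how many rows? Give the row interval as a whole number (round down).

Increase every 12th row.

Rows = 11.8 × 12.25 = 144.6 → 145 rows.
Stitches to add: 24 → 12 shaping rows (at 2 st each).
145 / 12 = 12.08 → every 12 rows.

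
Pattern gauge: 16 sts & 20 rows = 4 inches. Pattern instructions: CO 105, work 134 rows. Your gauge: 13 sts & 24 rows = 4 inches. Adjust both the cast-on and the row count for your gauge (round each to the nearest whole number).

Cast on 85 stitches; work 161 rows.

Stitches: 105 × 13/16 = 85.31 → 85.
Rows: 134 × 24/20 = 160.80 → 161.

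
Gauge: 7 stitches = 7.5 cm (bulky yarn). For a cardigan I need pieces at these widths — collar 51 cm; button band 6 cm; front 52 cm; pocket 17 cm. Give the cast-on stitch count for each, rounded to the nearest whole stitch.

collar 48; button band 6; front 49; pocket 16.

Rate = 7/7.5 = 0.933 sts per cm.
collar: 51 × 0.933 = 47.60 → 48.
button band: 6 × 0.933 = 5.60 → 6.
front: 52 × 0.933 = 48.53 → 49.
pocket: 17 × 0.933 = 15.87 → 16.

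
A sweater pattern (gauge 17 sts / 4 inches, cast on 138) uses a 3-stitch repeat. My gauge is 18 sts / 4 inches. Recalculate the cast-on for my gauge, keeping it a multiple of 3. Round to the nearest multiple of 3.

147 stitches.

138 × 18 / 17 = 146.12.
Nearest multiple of 3: 147.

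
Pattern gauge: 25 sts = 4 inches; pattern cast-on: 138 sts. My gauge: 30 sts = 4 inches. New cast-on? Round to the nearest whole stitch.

Cast on 166 stitches.

Scale factor = 30 / 25 = 1.200.
138 × 30 / 25 = 165.60 sts.
→ 166 sts.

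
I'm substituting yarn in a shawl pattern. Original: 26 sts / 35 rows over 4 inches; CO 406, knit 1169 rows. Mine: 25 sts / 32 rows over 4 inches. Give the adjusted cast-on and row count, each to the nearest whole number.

Stitches: 406 × 25/26 = 390.38 → 390.
Rows: 1169 × 32/35 = 1068.80 → 1069.

Cast on 390 stitches; work 1069 rows.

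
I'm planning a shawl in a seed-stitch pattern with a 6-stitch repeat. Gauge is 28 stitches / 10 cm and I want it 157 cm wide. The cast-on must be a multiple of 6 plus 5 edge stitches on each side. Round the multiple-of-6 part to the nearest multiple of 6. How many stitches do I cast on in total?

442 stitches.

28 / 10 = 2.8 sts per cm.
157 × 2.8 = 439.60 sts.
Less 10 edge sts → 429.60 for the repeat.
Nearest multiple of 6: 432.
Add back 10 edge sts → 442.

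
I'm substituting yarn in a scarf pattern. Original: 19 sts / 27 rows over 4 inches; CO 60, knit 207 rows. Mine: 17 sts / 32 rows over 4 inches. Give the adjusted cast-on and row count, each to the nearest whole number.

Stitches: 60 × 17/19 = 53.68 → 54.
Rows: 207 × 32/27 = 245.33 → 245.

Cast on 54 stitches; work 245 rows.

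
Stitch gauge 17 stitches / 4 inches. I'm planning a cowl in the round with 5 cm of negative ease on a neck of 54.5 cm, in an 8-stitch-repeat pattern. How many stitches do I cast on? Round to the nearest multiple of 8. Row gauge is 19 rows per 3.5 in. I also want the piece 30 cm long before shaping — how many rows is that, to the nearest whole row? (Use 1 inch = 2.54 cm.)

Finished = 54.5 − 5 = 49.5 cm.
49.5 cm × 1/2.54 = 19.49 inches.
17/4 = 4.25 sts per in; 19.49 × 4.25 = 82.82 sts.
Nearest multiple of 8 → 80.
30 cm = 11.81 inches; × 5.429 = 64.12 → 64 rows.

Cast on 80 stitches; work 64 rows.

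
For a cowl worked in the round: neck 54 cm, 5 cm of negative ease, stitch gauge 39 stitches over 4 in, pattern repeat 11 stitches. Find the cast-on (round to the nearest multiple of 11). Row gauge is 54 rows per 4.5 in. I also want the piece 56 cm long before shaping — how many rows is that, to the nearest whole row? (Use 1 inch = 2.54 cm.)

Finished = 54 − 5 = 49 cm.
49 cm × 1/2.54 = 19.29 inches.
39/4 = 9.75 sts per in; 19.29 × 9.75 = 188.09 sts.
Nearest multiple of 11 → 187.
56 cm = 22.05 inches; × 12 = 264.57 → 265 rows.

Cast on 187 stitches; work 265 rows.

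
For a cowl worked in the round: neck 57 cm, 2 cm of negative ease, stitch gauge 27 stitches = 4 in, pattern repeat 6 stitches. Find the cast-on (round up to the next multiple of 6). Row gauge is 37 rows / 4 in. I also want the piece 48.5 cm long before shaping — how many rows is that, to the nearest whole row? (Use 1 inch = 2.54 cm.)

Cast on 150 stitches; work 177 rows.

Finished = 57 − 2 = 55 cm.
55 cm × 1/2.54 = 21.65 inches.
27/4 = 6.75 sts per in; 21.65 × 6.75 = 146.16 sts.
Next multiple of 6 → 150.
48.5 cm = 19.09 inches; × 9.25 = 176.62 → 177 rows.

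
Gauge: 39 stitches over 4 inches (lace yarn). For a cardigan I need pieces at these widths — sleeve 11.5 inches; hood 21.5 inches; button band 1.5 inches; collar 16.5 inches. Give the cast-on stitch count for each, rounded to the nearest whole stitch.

Rate = 39/4 = 9.75 sts per in.
sleeve: 11.5 × 9.75 = 112.12 → 112.
hood: 21.5 × 9.75 = 209.62 → 210.
button band: 1.5 × 9.75 = 14.62 → 15.
collar: 16.5 × 9.75 = 160.88 → 161.

sleeve 112; hood 210; button band 15; collar 161.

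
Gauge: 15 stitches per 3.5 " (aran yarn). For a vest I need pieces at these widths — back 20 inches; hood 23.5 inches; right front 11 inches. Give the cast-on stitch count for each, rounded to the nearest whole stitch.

back 86; hood 101; right front 47.

Rate = 15/3.5 = 4.286 sts per in.
back: 20 × 4.286 = 85.71 → 86.
hood: 23.5 × 4.286 = 100.71 → 101.
right front: 11 × 4.286 = 47.14 → 47.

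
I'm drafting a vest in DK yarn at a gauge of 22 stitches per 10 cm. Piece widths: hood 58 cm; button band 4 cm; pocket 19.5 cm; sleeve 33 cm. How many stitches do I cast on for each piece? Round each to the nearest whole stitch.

hood 128; button band 9; pocket 43; sleeve 73.

Rate = 22/10 = 2.2 sts per cm.
hood: 58 × 2.2 = 127.60 → 128.
button band: 4 × 2.2 = 8.80 → 9.
pocket: 19.5 × 2.2 = 42.90 → 43.
sleeve: 33 × 2.2 = 72.60 → 73.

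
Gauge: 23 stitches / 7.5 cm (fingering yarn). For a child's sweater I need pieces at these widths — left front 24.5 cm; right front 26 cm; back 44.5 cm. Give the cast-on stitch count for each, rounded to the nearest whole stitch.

left front 75; right front 80; back 136.

Rate = 23/7.5 = 3.067 sts per cm.
left front: 24.5 × 3.067 = 75.13 → 75.
right front: 26 × 3.067 = 79.73 → 80.
back: 44.5 × 3.067 = 136.47 → 136.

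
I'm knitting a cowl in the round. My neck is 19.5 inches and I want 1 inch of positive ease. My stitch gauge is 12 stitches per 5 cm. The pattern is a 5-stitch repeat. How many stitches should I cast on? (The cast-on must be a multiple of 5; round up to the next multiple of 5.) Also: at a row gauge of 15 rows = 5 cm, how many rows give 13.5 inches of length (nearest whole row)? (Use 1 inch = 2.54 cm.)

Finished = 19.5 + 1 = 20.5 inches.
20.5 inches × 2.54 = 52.07 cm.
12/5 = 2.4 sts per cm; 52.07 × 2.4 = 124.97 sts.
Next multiple of 5 → 125.
13.5 inches = 34.29 cm; × 3 = 102.87 → 103 rows.

Cast on 125 stitches; work 103 rows.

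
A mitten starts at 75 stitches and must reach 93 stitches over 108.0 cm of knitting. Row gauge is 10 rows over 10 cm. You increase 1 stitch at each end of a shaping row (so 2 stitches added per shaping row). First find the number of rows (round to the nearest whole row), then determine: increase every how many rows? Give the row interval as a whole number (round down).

Increase every 12th row.

Rows = 108.0 × 1 = 108.0 → 108 rows.
Stitches to add: 18 → 9 shaping rows (at 2 st each).
108 / 9 = 12.00 → every 12 rows.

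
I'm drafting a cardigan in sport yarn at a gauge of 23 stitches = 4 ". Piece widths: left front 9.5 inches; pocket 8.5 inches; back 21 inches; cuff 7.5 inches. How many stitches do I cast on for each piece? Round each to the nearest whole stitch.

Rate = 23/4 = 5.75 sts per in.
left front: 9.5 × 5.75 = 54.62 → 55.
pocket: 8.5 × 5.75 = 48.88 → 49.
back: 21 × 5.75 = 120.75 → 121.
cuff: 7.5 × 5.75 = 43.12 → 43.

left front 55; pocket 49; back 121; cuff 43.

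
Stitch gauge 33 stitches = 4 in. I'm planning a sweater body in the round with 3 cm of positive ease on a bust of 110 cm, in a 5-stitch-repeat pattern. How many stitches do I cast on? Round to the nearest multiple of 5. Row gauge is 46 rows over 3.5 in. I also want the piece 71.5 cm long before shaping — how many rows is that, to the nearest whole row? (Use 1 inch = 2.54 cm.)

Finished = 110 + 3 = 113 cm.
113 cm × 1/2.54 = 44.49 inches.
33/4 = 8.25 sts per in; 44.49 × 8.25 = 367.03 sts.
Nearest multiple of 5 → 365.
71.5 cm = 28.15 inches; × 13.143 = 369.97 → 370 rows.

Cast on 365 stitches; work 370 rows.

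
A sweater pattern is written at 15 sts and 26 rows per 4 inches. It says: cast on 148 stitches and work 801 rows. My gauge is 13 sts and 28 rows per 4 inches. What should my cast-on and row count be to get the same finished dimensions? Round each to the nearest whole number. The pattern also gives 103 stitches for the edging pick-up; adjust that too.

Cast on 128 stitches; work 863 rows; edging pick-up 89 stitches.

Stitches: 148 × 13/15 = 128.27 → 128.
Rows: 801 × 28/26 = 862.62 → 863.
edging pick-up: 103 × 13/15 = 89.27 → 89.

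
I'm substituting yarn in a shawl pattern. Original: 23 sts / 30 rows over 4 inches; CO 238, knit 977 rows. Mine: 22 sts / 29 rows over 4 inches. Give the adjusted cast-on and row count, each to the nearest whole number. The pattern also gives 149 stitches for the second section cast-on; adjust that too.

Stitches: 238 × 22/23 = 227.65 → 228.
Rows: 977 × 29/30 = 944.43 → 944.
second section cast-on: 149 × 22/23 = 142.52 → 143.

Cast on 228 stitches; work 944 rows; second section cast-on 143 stitches.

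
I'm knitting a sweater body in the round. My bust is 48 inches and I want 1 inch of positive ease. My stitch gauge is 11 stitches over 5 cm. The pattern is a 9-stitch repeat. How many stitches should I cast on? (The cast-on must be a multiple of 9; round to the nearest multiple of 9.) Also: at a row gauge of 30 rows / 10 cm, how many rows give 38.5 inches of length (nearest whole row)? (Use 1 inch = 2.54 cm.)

Cast on 270 stitches; work 293 rows.

Finished = 48 + 1 = 49 inches.
49 inches × 2.54 = 124.46 cm.
11/5 = 2.2 sts per cm; 124.46 × 2.2 = 273.81 sts.
Nearest multiple of 9 → 270.
38.5 inches = 97.79 cm; × 3 = 293.37 → 293 rows.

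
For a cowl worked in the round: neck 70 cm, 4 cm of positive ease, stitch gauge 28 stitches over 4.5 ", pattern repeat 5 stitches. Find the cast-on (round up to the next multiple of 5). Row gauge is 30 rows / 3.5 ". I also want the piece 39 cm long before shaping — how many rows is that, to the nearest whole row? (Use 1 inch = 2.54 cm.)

Cast on 185 stitches; work 132 rows.

Finished = 70 + 4 = 74 cm.
74 cm × 1/2.54 = 29.13 inches.
28/4.5 = 6.222 sts per in; 29.13 × 6.222 = 181.28 sts.
Next multiple of 5 → 185.
39 cm = 15.35 inches; × 8.571 = 131.61 → 132 rows.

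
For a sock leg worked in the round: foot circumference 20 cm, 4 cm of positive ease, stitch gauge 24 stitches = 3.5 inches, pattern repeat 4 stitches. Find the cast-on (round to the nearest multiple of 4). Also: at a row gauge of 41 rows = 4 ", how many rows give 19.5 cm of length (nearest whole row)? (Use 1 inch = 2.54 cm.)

Cast on 64 stitches; work 79 rows.

Finished = 20 + 4 = 24 cm.
24 cm × 1/2.54 = 9.45 inches.
24/3.5 = 6.857 sts per in; 9.45 × 6.857 = 64.79 sts.
Nearest multiple of 4 → 64.
19.5 cm = 7.68 inches; × 10.25 = 78.69 → 79 rows.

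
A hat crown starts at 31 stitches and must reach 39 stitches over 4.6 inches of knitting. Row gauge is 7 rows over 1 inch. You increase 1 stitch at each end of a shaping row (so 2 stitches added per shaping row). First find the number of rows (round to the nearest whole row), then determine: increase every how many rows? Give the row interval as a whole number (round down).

Rows = 4.6 × 7 = 32.2 → 32 rows.
Stitches to add: 8 → 4 shaping rows (at 2 st each).
32 / 4 = 8.00 → every 8 rows.

Increase every 8th row.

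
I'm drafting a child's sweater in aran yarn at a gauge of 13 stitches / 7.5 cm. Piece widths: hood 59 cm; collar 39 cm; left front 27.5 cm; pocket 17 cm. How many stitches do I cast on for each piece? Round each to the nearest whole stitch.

hood 102; collar 68; left front 48; pocket 29.

Rate = 13/7.5 = 1.733 sts per cm.
hood: 59 × 1.733 = 102.27 → 102.
collar: 39 × 1.733 = 67.60 → 68.
left front: 27.5 × 1.733 = 47.67 → 48.
pocket: 17 × 1.733 = 29.47 → 29.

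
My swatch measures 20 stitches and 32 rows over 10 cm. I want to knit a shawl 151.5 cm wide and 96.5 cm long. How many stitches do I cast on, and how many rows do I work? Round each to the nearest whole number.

Stitch gauge = 20/10 = 2 sts/cm; 151.5 × 2 = 303.00 → 303 sts.
Row gauge = 32/10 = 3.2 rows/cm; 96.5 × 3.2 = 308.80 → 309 rows.

Cast on 303 stitches and work 309 rows.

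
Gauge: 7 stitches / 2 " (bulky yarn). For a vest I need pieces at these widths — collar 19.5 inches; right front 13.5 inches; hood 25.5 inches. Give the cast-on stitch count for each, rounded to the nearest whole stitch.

Rate = 7/2 = 3.5 sts per in.
collar: 19.5 × 3.5 = 68.25 → 68.
right front: 13.5 × 3.5 = 47.25 → 47.
hood: 25.5 × 3.5 = 89.25 → 89.

collar 68; right front 47; hood 89.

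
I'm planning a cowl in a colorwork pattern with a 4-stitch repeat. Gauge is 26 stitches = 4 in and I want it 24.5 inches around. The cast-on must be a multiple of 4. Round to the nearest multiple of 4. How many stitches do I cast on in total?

Cast on 160 stitches.

26 / 4 = 6.5 sts per inch.
24.5 × 6.5 = 159.25 sts.
Nearest multiple of 4: 160.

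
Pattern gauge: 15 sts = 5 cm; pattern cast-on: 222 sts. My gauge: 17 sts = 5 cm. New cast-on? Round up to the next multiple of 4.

Scale factor = 17 / 15 = 1.133.
222 × 17 / 15 = 251.60 sts.
→ 252 sts.

252 stitches.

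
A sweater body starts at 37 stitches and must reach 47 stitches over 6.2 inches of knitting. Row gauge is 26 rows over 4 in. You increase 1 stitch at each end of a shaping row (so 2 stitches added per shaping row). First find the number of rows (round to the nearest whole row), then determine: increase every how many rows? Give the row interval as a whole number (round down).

Increase every 8th row.

Rows = 6.2 × 6.5 = 40.3 → 40 rows.
Stitches to add: 10 → 5 shaping rows (at 2 st each).
40 / 5 = 8.00 → every 8 rows.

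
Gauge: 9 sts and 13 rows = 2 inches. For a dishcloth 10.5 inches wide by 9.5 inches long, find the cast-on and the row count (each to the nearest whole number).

Stitch gauge = 9/2 = 4.5 sts/in; 10.5 × 4.5 = 47.25 → 47 sts.
Row gauge = 13/2 = 6.5 rows/in; 9.5 × 6.5 = 61.75 → 62 rows.

Cast on 47 stitches and work 62 rows.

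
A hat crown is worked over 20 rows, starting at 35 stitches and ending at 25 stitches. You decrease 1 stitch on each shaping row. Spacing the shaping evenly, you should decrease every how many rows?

Decrease every 2nd row.

Stitches to remove: |25 − 35| = 10.
Shaping rows needed: 10 / 1 = 10.
20 rows / 10 = every 2 rows.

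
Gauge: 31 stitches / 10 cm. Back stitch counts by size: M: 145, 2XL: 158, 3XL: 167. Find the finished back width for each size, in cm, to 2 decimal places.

31/10 = 3.1 sts per cm.
M: 145 / 3.1 = 46.774 → 46.77 cm.
2XL: 158 / 3.1 = 50.968 → 50.97 cm.
3XL: 167 / 3.1 = 53.871 → 53.87 cm.

M 46.77 cm; 2XL 50.97 cm; 3XL 53.87 cm.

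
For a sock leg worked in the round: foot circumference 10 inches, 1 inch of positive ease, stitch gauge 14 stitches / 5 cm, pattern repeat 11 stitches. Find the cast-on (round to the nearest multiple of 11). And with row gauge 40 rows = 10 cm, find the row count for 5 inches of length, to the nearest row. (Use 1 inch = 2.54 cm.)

Finished = 10 + 1 = 11 inches.
11 inches × 2.54 = 27.94 cm.
14/5 = 2.8 sts per cm; 27.94 × 2.8 = 78.23 sts.
Nearest multiple of 11 → 77.
5 inches = 12.70 cm; × 4 = 50.80 → 51 rows.

Cast on 77 stitches; work 51 rows.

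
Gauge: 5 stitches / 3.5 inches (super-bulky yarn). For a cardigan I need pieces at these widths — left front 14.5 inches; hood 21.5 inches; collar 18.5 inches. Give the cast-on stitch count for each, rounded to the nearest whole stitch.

Rate = 5/3.5 = 1.429 sts per in.
left front: 14.5 × 1.429 = 20.71 → 21.
hood: 21.5 × 1.429 = 30.71 → 31.
collar: 18.5 × 1.429 = 26.43 → 26.

left front 21; hood 31; collar 26.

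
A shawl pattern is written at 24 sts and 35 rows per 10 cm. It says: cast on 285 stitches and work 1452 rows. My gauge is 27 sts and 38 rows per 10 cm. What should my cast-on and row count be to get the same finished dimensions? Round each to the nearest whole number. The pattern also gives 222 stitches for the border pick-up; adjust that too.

Cast on 321 stitches; work 1576 rows; border pick-up 250 stitches.

Stitches: 285 × 27/24 = 320.62 → 321.
Rows: 1452 × 38/35 = 1576.46 → 1576.
border pick-up: 222 × 27/24 = 249.75 → 250.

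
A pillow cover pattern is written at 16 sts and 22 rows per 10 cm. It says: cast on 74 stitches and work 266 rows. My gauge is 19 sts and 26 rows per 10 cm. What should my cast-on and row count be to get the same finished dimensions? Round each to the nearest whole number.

Cast on 88 stitches; work 314 rows.

Stitches: 74 × 19/16 = 87.88 → 88.
Rows: 266 × 26/22 = 314.36 → 314.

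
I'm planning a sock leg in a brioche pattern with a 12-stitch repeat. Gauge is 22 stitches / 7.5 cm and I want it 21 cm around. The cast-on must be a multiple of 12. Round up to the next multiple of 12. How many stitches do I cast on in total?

22 / 7.5 = 2.933 sts per cm.
21 × 2.933 = 61.60 sts.
Next multiple of 12: 72.

72 stitches.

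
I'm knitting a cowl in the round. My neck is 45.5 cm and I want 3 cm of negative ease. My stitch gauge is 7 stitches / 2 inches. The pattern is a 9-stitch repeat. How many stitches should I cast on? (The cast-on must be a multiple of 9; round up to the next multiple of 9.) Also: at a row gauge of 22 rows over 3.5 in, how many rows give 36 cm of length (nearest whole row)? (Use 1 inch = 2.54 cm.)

Finished = 45.5 − 3 = 42.5 cm.
42.5 cm × 1/2.54 = 16.73 inches.
7/2 = 3.5 sts per in; 16.73 × 3.5 = 58.56 sts.
Next multiple of 9 → 63.
36 cm = 14.17 inches; × 6.286 = 89.09 → 89 rows.

Cast on 63 stitches; work 89 rows.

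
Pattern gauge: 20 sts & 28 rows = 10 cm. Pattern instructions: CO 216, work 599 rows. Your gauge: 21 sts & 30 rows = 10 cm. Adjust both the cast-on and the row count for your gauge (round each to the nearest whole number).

Stitches: 216 × 21/20 = 226.80 → 227.
Rows: 599 × 30/28 = 641.79 → 642.

Cast on 227 stitches; work 642 rows.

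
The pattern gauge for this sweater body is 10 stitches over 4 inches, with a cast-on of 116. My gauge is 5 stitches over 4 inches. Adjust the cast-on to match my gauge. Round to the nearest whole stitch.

Scale factor = 5 / 10 = 0.500.
116 × 5 / 10 = 58.00 sts.

Cast on 58 stitches.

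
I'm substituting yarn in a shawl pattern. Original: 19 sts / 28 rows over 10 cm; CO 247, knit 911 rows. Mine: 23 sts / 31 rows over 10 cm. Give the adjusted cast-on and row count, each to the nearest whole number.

Cast on 299 stitches; work 1009 rows.

Stitches: 247 × 23/19 = 299.00 → 299.
Rows: 911 × 31/28 = 1008.61 → 1009.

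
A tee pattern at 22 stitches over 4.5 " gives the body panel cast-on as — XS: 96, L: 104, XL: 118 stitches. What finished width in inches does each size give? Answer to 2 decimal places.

XS 19.64 inches; L 21.27 inches; XL 24.14 inches.

22/4.5 = 4.889 sts per in.
XS: 96 / 4.889 = 19.636 → 19.64 in.
L: 104 / 4.889 = 21.273 → 21.27 in.
XL: 118 / 4.889 = 24.136 → 24.14 in.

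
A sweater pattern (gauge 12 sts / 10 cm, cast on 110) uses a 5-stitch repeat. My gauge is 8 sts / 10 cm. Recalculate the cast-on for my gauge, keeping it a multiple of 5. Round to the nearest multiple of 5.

Cast on 75 stitches.

110 × 8 / 12 = 73.33.
Nearest multiple of 5: 75.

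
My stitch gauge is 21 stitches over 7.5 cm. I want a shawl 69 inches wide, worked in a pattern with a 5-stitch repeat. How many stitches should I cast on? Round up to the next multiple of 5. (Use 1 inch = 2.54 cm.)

69 in = 69 × 2.54 = 175.26 cm.
21 / 7.5 = 2.8 sts/cm.
175.26 × 2.8 = 490.73 sts.
→ 495.

495 stitches.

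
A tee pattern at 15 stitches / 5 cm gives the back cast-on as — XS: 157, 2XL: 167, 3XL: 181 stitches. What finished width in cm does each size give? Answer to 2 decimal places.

XS 52.33 cm; 2XL 55.67 cm; 3XL 60.33 cm.

15/5 = 3 sts per cm.
XS: 157 / 3 = 52.333 → 52.33 cm.
2XL: 167 / 3 = 55.667 → 55.67 cm.
3XL: 181 / 3 = 60.333 → 60.33 cm.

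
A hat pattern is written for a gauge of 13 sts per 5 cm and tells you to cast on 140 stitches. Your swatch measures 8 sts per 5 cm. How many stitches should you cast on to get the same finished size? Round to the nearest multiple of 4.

Scale factor = 8 / 13 = 0.615.
140 × 8 / 13 = 86.15 sts.
→ 88 sts.

CO 88 sts.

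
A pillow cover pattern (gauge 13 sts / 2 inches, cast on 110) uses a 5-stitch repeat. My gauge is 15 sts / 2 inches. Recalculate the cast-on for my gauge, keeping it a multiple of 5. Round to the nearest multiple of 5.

110 × 15 / 13 = 126.92.
Nearest multiple of 5: 125.

125 stitches.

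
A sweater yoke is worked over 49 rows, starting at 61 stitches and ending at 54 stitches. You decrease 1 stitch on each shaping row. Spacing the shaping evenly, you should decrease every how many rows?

Decrease every 7th row.

Stitches to remove: |54 − 61| = 7.
Shaping rows needed: 7 / 1 = 7.
49 rows / 7 = every 7 rows.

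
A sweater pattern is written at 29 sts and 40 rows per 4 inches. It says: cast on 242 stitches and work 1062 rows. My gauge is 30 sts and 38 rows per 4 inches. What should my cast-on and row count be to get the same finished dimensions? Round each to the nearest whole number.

Cast on 250 stitches; work 1009 rows.

Stitches: 242 × 30/29 = 250.34 → 250.
Rows: 1062 × 38/40 = 1008.90 → 1009.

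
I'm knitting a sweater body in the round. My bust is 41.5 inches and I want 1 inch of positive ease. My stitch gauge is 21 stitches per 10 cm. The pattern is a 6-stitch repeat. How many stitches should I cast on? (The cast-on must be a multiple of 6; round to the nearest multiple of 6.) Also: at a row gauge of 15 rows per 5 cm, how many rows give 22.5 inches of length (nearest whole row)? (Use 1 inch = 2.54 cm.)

Finished = 41.5 + 1 = 42.5 inches.
42.5 inches × 2.54 = 107.95 cm.
21/10 = 2.1 sts per cm; 107.95 × 2.1 = 226.69 sts.
Nearest multiple of 6 → 228.
22.5 inches = 57.15 cm; × 3 = 171.45 → 171 rows.

Cast on 228 stitches; work 171 rows.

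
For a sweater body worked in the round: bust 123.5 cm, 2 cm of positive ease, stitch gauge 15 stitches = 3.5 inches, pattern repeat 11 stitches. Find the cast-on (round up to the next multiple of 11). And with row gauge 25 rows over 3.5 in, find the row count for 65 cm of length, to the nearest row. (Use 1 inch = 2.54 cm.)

Cast on 220 stitches; work 183 rows.

Finished = 123.5 + 2 = 125.5 cm.
125.5 cm × 1/2.54 = 49.41 inches.
15/3.5 = 4.286 sts per in; 49.41 × 4.286 = 211.75 sts.
Next multiple of 11 → 220.
65 cm = 25.59 inches; × 7.143 = 182.79 → 183 rows.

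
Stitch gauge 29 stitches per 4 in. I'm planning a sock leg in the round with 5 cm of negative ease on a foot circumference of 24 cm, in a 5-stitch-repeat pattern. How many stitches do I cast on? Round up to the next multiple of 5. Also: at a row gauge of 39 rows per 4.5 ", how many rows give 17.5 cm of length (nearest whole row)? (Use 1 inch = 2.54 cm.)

Finished = 24 − 5 = 19 cm.
19 cm × 1/2.54 = 7.48 inches.
29/4 = 7.25 sts per in; 7.48 × 7.25 = 54.23 sts.
Next multiple of 5 → 55.
17.5 cm = 6.89 inches; × 8.667 = 59.71 → 60 rows.

Cast on 55 stitches; work 60 rows.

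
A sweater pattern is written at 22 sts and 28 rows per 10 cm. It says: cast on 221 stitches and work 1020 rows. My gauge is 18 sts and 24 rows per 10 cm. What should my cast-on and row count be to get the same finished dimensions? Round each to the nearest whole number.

Stitches: 221 × 18/22 = 180.82 → 181.
Rows: 1020 × 24/28 = 874.29 → 874.

Cast on 181 stitches; work 874 rows.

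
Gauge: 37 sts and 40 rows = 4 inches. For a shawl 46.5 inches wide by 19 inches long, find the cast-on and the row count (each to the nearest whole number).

Stitch gauge = 37/4 = 9.25 sts/in; 46.5 × 9.25 = 430.12 → 430 sts.
Row gauge = 40/4 = 10 rows/in; 19 × 10 = 190.00 → 190 rows.

Cast on 430 stitches and work 190 rows.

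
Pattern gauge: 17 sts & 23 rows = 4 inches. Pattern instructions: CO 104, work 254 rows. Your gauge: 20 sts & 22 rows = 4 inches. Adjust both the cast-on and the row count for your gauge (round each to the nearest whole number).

Stitches: 104 × 20/17 = 122.35 → 122.
Rows: 254 × 22/23 = 242.96 → 243.

Cast on 122 stitches; work 243 rows.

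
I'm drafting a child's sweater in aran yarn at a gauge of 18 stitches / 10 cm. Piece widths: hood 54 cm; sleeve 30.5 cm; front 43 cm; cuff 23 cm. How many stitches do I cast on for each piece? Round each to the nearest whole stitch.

hood 97; sleeve 55; front 77; cuff 41.

Rate = 18/10 = 1.8 sts per cm.
hood: 54 × 1.8 = 97.20 → 97.
sleeve: 30.5 × 1.8 = 54.90 → 55.
front: 43 × 1.8 = 77.40 → 77.
cuff: 23 × 1.8 = 41.40 → 41.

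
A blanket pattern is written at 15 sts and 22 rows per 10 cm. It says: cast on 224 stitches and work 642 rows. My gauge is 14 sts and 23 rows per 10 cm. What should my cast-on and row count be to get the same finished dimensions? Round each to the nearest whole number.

Stitches: 224 × 14/15 = 209.07 → 209.
Rows: 642 × 23/22 = 671.18 → 671.

Cast on 209 stitches; work 671 rows.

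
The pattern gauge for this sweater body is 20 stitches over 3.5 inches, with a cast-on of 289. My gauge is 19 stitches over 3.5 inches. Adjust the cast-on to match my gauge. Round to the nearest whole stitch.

Cast on 275 stitches.

Scale factor = 19 / 20 = 0.950.
289 × 19 / 20 = 274.55 sts.
→ 275 sts.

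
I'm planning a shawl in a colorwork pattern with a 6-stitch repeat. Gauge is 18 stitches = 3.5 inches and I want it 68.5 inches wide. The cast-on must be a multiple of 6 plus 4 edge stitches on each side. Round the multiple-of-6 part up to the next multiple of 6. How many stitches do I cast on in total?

18 / 3.5 = 5.143 sts per inch.
68.5 × 5.143 = 352.29 sts.
Less 8 edge sts → 344.29 for the repeat.
Next multiple of 6: 348.
Add back 8 edge sts → 356.

CO 356 sts.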